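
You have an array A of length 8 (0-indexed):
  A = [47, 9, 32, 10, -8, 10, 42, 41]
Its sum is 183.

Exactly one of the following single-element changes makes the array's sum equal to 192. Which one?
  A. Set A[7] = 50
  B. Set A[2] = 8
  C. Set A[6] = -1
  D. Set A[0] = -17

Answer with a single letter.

Option A: A[7] 41->50, delta=9, new_sum=183+(9)=192 <-- matches target
Option B: A[2] 32->8, delta=-24, new_sum=183+(-24)=159
Option C: A[6] 42->-1, delta=-43, new_sum=183+(-43)=140
Option D: A[0] 47->-17, delta=-64, new_sum=183+(-64)=119

Answer: A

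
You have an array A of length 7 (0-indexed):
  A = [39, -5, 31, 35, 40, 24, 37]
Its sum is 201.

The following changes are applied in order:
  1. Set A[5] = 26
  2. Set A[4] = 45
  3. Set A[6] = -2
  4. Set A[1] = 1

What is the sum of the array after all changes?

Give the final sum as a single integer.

Initial sum: 201
Change 1: A[5] 24 -> 26, delta = 2, sum = 203
Change 2: A[4] 40 -> 45, delta = 5, sum = 208
Change 3: A[6] 37 -> -2, delta = -39, sum = 169
Change 4: A[1] -5 -> 1, delta = 6, sum = 175

Answer: 175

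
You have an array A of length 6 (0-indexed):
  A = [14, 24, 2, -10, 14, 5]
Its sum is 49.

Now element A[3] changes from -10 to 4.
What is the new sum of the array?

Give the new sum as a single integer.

Answer: 63

Derivation:
Old value at index 3: -10
New value at index 3: 4
Delta = 4 - -10 = 14
New sum = old_sum + delta = 49 + (14) = 63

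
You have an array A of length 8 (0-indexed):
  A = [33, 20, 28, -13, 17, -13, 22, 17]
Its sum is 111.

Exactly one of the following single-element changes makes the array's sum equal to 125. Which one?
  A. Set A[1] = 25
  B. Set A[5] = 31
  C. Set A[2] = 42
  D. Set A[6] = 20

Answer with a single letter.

Answer: C

Derivation:
Option A: A[1] 20->25, delta=5, new_sum=111+(5)=116
Option B: A[5] -13->31, delta=44, new_sum=111+(44)=155
Option C: A[2] 28->42, delta=14, new_sum=111+(14)=125 <-- matches target
Option D: A[6] 22->20, delta=-2, new_sum=111+(-2)=109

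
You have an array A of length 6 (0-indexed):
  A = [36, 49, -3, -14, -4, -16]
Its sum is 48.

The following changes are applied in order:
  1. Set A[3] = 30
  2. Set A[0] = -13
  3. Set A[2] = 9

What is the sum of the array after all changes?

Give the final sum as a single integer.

Initial sum: 48
Change 1: A[3] -14 -> 30, delta = 44, sum = 92
Change 2: A[0] 36 -> -13, delta = -49, sum = 43
Change 3: A[2] -3 -> 9, delta = 12, sum = 55

Answer: 55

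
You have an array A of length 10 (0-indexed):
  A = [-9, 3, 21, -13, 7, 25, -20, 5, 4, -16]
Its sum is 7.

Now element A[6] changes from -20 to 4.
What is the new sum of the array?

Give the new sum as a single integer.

Answer: 31

Derivation:
Old value at index 6: -20
New value at index 6: 4
Delta = 4 - -20 = 24
New sum = old_sum + delta = 7 + (24) = 31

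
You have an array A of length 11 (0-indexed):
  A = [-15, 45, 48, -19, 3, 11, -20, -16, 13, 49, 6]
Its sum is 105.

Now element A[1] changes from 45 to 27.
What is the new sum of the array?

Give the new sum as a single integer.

Answer: 87

Derivation:
Old value at index 1: 45
New value at index 1: 27
Delta = 27 - 45 = -18
New sum = old_sum + delta = 105 + (-18) = 87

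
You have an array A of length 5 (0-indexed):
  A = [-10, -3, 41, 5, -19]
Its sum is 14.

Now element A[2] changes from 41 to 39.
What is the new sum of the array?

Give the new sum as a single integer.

Old value at index 2: 41
New value at index 2: 39
Delta = 39 - 41 = -2
New sum = old_sum + delta = 14 + (-2) = 12

Answer: 12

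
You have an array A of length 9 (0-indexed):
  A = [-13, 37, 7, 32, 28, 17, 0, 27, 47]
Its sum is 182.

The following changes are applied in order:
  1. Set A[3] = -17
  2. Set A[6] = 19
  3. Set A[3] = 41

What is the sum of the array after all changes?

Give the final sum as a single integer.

Answer: 210

Derivation:
Initial sum: 182
Change 1: A[3] 32 -> -17, delta = -49, sum = 133
Change 2: A[6] 0 -> 19, delta = 19, sum = 152
Change 3: A[3] -17 -> 41, delta = 58, sum = 210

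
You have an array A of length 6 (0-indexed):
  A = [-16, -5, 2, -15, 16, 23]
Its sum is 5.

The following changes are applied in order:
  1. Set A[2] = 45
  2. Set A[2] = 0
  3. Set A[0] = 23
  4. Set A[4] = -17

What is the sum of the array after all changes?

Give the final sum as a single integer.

Initial sum: 5
Change 1: A[2] 2 -> 45, delta = 43, sum = 48
Change 2: A[2] 45 -> 0, delta = -45, sum = 3
Change 3: A[0] -16 -> 23, delta = 39, sum = 42
Change 4: A[4] 16 -> -17, delta = -33, sum = 9

Answer: 9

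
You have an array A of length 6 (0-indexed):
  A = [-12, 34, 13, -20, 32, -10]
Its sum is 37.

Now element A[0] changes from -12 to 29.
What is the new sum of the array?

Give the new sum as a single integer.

Old value at index 0: -12
New value at index 0: 29
Delta = 29 - -12 = 41
New sum = old_sum + delta = 37 + (41) = 78

Answer: 78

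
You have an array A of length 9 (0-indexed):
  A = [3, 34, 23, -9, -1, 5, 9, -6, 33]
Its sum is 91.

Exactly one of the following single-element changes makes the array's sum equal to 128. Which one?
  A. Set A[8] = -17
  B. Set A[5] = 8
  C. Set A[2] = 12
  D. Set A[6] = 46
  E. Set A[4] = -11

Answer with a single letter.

Answer: D

Derivation:
Option A: A[8] 33->-17, delta=-50, new_sum=91+(-50)=41
Option B: A[5] 5->8, delta=3, new_sum=91+(3)=94
Option C: A[2] 23->12, delta=-11, new_sum=91+(-11)=80
Option D: A[6] 9->46, delta=37, new_sum=91+(37)=128 <-- matches target
Option E: A[4] -1->-11, delta=-10, new_sum=91+(-10)=81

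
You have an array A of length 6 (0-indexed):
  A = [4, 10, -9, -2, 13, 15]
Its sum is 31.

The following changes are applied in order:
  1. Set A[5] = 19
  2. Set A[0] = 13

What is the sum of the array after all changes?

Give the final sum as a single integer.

Initial sum: 31
Change 1: A[5] 15 -> 19, delta = 4, sum = 35
Change 2: A[0] 4 -> 13, delta = 9, sum = 44

Answer: 44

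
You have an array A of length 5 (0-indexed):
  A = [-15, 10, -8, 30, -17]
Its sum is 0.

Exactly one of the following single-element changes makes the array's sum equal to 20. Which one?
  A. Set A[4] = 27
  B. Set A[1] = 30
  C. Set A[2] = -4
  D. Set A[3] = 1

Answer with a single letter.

Answer: B

Derivation:
Option A: A[4] -17->27, delta=44, new_sum=0+(44)=44
Option B: A[1] 10->30, delta=20, new_sum=0+(20)=20 <-- matches target
Option C: A[2] -8->-4, delta=4, new_sum=0+(4)=4
Option D: A[3] 30->1, delta=-29, new_sum=0+(-29)=-29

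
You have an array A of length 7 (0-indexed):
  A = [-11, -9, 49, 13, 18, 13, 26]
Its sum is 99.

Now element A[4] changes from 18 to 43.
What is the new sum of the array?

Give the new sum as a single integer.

Answer: 124

Derivation:
Old value at index 4: 18
New value at index 4: 43
Delta = 43 - 18 = 25
New sum = old_sum + delta = 99 + (25) = 124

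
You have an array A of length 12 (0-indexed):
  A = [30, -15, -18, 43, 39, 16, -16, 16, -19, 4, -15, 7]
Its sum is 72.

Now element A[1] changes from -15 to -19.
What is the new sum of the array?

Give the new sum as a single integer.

Old value at index 1: -15
New value at index 1: -19
Delta = -19 - -15 = -4
New sum = old_sum + delta = 72 + (-4) = 68

Answer: 68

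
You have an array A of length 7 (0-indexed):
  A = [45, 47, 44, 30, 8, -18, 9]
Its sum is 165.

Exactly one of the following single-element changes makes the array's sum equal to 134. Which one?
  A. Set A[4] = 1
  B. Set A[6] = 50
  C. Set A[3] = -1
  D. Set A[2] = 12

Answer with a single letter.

Answer: C

Derivation:
Option A: A[4] 8->1, delta=-7, new_sum=165+(-7)=158
Option B: A[6] 9->50, delta=41, new_sum=165+(41)=206
Option C: A[3] 30->-1, delta=-31, new_sum=165+(-31)=134 <-- matches target
Option D: A[2] 44->12, delta=-32, new_sum=165+(-32)=133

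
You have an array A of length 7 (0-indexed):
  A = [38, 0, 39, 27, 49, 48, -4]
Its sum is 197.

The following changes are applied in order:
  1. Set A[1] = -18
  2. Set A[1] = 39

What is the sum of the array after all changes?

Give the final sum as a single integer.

Answer: 236

Derivation:
Initial sum: 197
Change 1: A[1] 0 -> -18, delta = -18, sum = 179
Change 2: A[1] -18 -> 39, delta = 57, sum = 236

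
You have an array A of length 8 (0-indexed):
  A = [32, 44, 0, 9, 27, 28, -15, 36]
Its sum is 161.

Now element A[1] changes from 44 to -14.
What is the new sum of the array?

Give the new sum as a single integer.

Old value at index 1: 44
New value at index 1: -14
Delta = -14 - 44 = -58
New sum = old_sum + delta = 161 + (-58) = 103

Answer: 103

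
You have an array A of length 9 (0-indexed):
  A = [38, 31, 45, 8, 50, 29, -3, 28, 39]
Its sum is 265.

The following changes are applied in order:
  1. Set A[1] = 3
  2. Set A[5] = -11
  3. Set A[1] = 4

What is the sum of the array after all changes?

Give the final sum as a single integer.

Answer: 198

Derivation:
Initial sum: 265
Change 1: A[1] 31 -> 3, delta = -28, sum = 237
Change 2: A[5] 29 -> -11, delta = -40, sum = 197
Change 3: A[1] 3 -> 4, delta = 1, sum = 198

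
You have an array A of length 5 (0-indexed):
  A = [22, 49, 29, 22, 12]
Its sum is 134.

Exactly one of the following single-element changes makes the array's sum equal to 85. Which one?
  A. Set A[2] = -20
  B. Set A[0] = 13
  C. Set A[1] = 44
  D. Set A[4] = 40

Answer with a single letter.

Answer: A

Derivation:
Option A: A[2] 29->-20, delta=-49, new_sum=134+(-49)=85 <-- matches target
Option B: A[0] 22->13, delta=-9, new_sum=134+(-9)=125
Option C: A[1] 49->44, delta=-5, new_sum=134+(-5)=129
Option D: A[4] 12->40, delta=28, new_sum=134+(28)=162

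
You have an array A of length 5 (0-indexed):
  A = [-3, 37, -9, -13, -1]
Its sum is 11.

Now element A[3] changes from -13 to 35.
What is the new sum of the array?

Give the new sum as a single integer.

Old value at index 3: -13
New value at index 3: 35
Delta = 35 - -13 = 48
New sum = old_sum + delta = 11 + (48) = 59

Answer: 59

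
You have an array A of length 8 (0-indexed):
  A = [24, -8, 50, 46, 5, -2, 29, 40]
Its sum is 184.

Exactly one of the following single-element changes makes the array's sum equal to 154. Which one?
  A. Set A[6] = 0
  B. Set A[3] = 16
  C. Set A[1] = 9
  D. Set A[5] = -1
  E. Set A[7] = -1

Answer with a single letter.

Option A: A[6] 29->0, delta=-29, new_sum=184+(-29)=155
Option B: A[3] 46->16, delta=-30, new_sum=184+(-30)=154 <-- matches target
Option C: A[1] -8->9, delta=17, new_sum=184+(17)=201
Option D: A[5] -2->-1, delta=1, new_sum=184+(1)=185
Option E: A[7] 40->-1, delta=-41, new_sum=184+(-41)=143

Answer: B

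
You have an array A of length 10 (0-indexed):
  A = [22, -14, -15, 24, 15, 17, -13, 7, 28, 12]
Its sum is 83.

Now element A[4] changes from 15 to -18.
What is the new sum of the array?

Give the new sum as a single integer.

Answer: 50

Derivation:
Old value at index 4: 15
New value at index 4: -18
Delta = -18 - 15 = -33
New sum = old_sum + delta = 83 + (-33) = 50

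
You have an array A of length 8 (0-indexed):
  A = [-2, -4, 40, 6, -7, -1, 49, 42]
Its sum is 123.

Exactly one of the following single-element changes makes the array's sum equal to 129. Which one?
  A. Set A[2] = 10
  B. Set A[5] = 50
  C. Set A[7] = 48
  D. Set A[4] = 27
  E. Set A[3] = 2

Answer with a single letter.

Answer: C

Derivation:
Option A: A[2] 40->10, delta=-30, new_sum=123+(-30)=93
Option B: A[5] -1->50, delta=51, new_sum=123+(51)=174
Option C: A[7] 42->48, delta=6, new_sum=123+(6)=129 <-- matches target
Option D: A[4] -7->27, delta=34, new_sum=123+(34)=157
Option E: A[3] 6->2, delta=-4, new_sum=123+(-4)=119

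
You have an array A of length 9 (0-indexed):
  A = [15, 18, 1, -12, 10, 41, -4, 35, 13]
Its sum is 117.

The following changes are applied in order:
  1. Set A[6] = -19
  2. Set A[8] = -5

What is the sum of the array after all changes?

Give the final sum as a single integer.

Answer: 84

Derivation:
Initial sum: 117
Change 1: A[6] -4 -> -19, delta = -15, sum = 102
Change 2: A[8] 13 -> -5, delta = -18, sum = 84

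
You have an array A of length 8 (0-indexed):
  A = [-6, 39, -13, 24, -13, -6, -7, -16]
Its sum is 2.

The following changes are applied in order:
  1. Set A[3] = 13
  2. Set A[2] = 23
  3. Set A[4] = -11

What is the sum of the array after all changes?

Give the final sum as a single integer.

Initial sum: 2
Change 1: A[3] 24 -> 13, delta = -11, sum = -9
Change 2: A[2] -13 -> 23, delta = 36, sum = 27
Change 3: A[4] -13 -> -11, delta = 2, sum = 29

Answer: 29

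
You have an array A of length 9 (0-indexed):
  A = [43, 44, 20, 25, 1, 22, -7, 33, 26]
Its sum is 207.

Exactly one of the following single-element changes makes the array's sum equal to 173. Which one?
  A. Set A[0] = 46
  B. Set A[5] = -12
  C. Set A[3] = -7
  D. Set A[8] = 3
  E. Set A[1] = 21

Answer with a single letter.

Answer: B

Derivation:
Option A: A[0] 43->46, delta=3, new_sum=207+(3)=210
Option B: A[5] 22->-12, delta=-34, new_sum=207+(-34)=173 <-- matches target
Option C: A[3] 25->-7, delta=-32, new_sum=207+(-32)=175
Option D: A[8] 26->3, delta=-23, new_sum=207+(-23)=184
Option E: A[1] 44->21, delta=-23, new_sum=207+(-23)=184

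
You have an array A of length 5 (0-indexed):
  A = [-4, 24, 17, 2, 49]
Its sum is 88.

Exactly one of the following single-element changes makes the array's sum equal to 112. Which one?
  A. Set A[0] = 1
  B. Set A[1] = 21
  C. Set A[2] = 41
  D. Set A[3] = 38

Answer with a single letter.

Answer: C

Derivation:
Option A: A[0] -4->1, delta=5, new_sum=88+(5)=93
Option B: A[1] 24->21, delta=-3, new_sum=88+(-3)=85
Option C: A[2] 17->41, delta=24, new_sum=88+(24)=112 <-- matches target
Option D: A[3] 2->38, delta=36, new_sum=88+(36)=124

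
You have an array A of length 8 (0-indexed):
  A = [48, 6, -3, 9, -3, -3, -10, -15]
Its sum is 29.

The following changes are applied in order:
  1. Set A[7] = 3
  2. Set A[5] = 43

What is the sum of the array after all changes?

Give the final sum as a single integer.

Initial sum: 29
Change 1: A[7] -15 -> 3, delta = 18, sum = 47
Change 2: A[5] -3 -> 43, delta = 46, sum = 93

Answer: 93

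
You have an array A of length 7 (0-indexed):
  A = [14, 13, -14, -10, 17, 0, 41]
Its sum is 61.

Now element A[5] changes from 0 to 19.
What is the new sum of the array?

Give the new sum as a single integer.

Answer: 80

Derivation:
Old value at index 5: 0
New value at index 5: 19
Delta = 19 - 0 = 19
New sum = old_sum + delta = 61 + (19) = 80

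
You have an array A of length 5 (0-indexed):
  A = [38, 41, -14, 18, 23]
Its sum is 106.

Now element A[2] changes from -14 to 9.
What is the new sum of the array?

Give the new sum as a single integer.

Old value at index 2: -14
New value at index 2: 9
Delta = 9 - -14 = 23
New sum = old_sum + delta = 106 + (23) = 129

Answer: 129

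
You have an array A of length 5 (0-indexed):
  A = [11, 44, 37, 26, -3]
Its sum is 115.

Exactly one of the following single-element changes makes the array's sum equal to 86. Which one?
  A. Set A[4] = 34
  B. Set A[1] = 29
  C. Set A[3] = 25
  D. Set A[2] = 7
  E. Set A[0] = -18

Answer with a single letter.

Answer: E

Derivation:
Option A: A[4] -3->34, delta=37, new_sum=115+(37)=152
Option B: A[1] 44->29, delta=-15, new_sum=115+(-15)=100
Option C: A[3] 26->25, delta=-1, new_sum=115+(-1)=114
Option D: A[2] 37->7, delta=-30, new_sum=115+(-30)=85
Option E: A[0] 11->-18, delta=-29, new_sum=115+(-29)=86 <-- matches target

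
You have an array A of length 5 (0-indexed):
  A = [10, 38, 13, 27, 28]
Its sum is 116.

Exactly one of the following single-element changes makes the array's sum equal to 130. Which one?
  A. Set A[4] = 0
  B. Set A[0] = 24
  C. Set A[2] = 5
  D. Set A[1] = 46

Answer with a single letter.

Answer: B

Derivation:
Option A: A[4] 28->0, delta=-28, new_sum=116+(-28)=88
Option B: A[0] 10->24, delta=14, new_sum=116+(14)=130 <-- matches target
Option C: A[2] 13->5, delta=-8, new_sum=116+(-8)=108
Option D: A[1] 38->46, delta=8, new_sum=116+(8)=124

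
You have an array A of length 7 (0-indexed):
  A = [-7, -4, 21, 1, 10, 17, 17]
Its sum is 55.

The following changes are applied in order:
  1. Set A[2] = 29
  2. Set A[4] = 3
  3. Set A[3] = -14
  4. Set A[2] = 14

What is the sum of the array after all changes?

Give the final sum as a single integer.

Answer: 26

Derivation:
Initial sum: 55
Change 1: A[2] 21 -> 29, delta = 8, sum = 63
Change 2: A[4] 10 -> 3, delta = -7, sum = 56
Change 3: A[3] 1 -> -14, delta = -15, sum = 41
Change 4: A[2] 29 -> 14, delta = -15, sum = 26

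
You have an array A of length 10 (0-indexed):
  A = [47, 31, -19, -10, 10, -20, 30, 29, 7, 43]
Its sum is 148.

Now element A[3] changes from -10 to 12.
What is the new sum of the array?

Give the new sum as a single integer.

Answer: 170

Derivation:
Old value at index 3: -10
New value at index 3: 12
Delta = 12 - -10 = 22
New sum = old_sum + delta = 148 + (22) = 170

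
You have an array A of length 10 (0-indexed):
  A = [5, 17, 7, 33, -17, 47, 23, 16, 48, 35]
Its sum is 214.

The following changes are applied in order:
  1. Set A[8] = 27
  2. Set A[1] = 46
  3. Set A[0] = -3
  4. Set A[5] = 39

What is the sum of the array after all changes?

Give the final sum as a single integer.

Initial sum: 214
Change 1: A[8] 48 -> 27, delta = -21, sum = 193
Change 2: A[1] 17 -> 46, delta = 29, sum = 222
Change 3: A[0] 5 -> -3, delta = -8, sum = 214
Change 4: A[5] 47 -> 39, delta = -8, sum = 206

Answer: 206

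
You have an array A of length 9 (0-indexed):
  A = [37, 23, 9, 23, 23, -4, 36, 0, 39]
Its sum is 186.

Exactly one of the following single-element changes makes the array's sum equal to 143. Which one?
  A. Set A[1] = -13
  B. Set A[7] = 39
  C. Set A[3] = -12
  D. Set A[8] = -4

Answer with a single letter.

Answer: D

Derivation:
Option A: A[1] 23->-13, delta=-36, new_sum=186+(-36)=150
Option B: A[7] 0->39, delta=39, new_sum=186+(39)=225
Option C: A[3] 23->-12, delta=-35, new_sum=186+(-35)=151
Option D: A[8] 39->-4, delta=-43, new_sum=186+(-43)=143 <-- matches target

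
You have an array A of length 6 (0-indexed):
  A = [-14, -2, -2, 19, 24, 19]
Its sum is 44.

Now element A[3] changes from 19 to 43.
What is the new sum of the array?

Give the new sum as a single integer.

Answer: 68

Derivation:
Old value at index 3: 19
New value at index 3: 43
Delta = 43 - 19 = 24
New sum = old_sum + delta = 44 + (24) = 68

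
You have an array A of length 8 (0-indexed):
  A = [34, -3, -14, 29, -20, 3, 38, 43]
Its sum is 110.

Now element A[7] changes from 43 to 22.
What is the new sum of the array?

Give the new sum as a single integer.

Answer: 89

Derivation:
Old value at index 7: 43
New value at index 7: 22
Delta = 22 - 43 = -21
New sum = old_sum + delta = 110 + (-21) = 89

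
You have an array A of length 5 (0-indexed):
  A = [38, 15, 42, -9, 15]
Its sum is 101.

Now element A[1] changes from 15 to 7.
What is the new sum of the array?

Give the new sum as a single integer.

Old value at index 1: 15
New value at index 1: 7
Delta = 7 - 15 = -8
New sum = old_sum + delta = 101 + (-8) = 93

Answer: 93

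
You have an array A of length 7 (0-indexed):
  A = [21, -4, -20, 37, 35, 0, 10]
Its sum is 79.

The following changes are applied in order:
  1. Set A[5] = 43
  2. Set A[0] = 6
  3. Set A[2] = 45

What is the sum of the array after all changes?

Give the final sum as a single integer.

Initial sum: 79
Change 1: A[5] 0 -> 43, delta = 43, sum = 122
Change 2: A[0] 21 -> 6, delta = -15, sum = 107
Change 3: A[2] -20 -> 45, delta = 65, sum = 172

Answer: 172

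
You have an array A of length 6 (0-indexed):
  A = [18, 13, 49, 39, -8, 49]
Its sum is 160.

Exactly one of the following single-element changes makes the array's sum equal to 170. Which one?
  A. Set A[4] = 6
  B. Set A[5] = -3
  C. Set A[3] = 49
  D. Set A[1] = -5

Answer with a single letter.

Answer: C

Derivation:
Option A: A[4] -8->6, delta=14, new_sum=160+(14)=174
Option B: A[5] 49->-3, delta=-52, new_sum=160+(-52)=108
Option C: A[3] 39->49, delta=10, new_sum=160+(10)=170 <-- matches target
Option D: A[1] 13->-5, delta=-18, new_sum=160+(-18)=142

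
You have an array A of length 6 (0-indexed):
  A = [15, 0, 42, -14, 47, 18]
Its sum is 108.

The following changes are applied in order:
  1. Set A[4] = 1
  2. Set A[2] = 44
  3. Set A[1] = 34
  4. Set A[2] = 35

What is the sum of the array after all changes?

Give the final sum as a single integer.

Initial sum: 108
Change 1: A[4] 47 -> 1, delta = -46, sum = 62
Change 2: A[2] 42 -> 44, delta = 2, sum = 64
Change 3: A[1] 0 -> 34, delta = 34, sum = 98
Change 4: A[2] 44 -> 35, delta = -9, sum = 89

Answer: 89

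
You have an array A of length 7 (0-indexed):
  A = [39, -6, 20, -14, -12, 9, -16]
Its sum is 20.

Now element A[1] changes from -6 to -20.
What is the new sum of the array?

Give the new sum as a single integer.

Old value at index 1: -6
New value at index 1: -20
Delta = -20 - -6 = -14
New sum = old_sum + delta = 20 + (-14) = 6

Answer: 6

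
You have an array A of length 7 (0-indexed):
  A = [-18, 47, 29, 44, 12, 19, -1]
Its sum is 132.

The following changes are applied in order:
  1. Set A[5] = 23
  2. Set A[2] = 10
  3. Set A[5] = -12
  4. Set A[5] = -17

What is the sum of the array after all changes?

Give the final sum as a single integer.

Initial sum: 132
Change 1: A[5] 19 -> 23, delta = 4, sum = 136
Change 2: A[2] 29 -> 10, delta = -19, sum = 117
Change 3: A[5] 23 -> -12, delta = -35, sum = 82
Change 4: A[5] -12 -> -17, delta = -5, sum = 77

Answer: 77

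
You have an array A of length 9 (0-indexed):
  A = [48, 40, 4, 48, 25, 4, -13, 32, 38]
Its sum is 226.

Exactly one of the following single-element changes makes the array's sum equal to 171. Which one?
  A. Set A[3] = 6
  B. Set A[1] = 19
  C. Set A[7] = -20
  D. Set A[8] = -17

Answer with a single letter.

Option A: A[3] 48->6, delta=-42, new_sum=226+(-42)=184
Option B: A[1] 40->19, delta=-21, new_sum=226+(-21)=205
Option C: A[7] 32->-20, delta=-52, new_sum=226+(-52)=174
Option D: A[8] 38->-17, delta=-55, new_sum=226+(-55)=171 <-- matches target

Answer: D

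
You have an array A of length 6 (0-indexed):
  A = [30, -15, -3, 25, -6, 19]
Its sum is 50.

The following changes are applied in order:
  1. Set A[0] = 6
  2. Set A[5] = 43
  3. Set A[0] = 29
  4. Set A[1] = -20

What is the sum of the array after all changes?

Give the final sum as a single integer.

Initial sum: 50
Change 1: A[0] 30 -> 6, delta = -24, sum = 26
Change 2: A[5] 19 -> 43, delta = 24, sum = 50
Change 3: A[0] 6 -> 29, delta = 23, sum = 73
Change 4: A[1] -15 -> -20, delta = -5, sum = 68

Answer: 68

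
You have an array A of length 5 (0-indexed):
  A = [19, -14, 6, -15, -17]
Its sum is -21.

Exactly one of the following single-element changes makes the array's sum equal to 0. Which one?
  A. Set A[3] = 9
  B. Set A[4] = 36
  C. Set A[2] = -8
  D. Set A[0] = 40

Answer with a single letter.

Option A: A[3] -15->9, delta=24, new_sum=-21+(24)=3
Option B: A[4] -17->36, delta=53, new_sum=-21+(53)=32
Option C: A[2] 6->-8, delta=-14, new_sum=-21+(-14)=-35
Option D: A[0] 19->40, delta=21, new_sum=-21+(21)=0 <-- matches target

Answer: D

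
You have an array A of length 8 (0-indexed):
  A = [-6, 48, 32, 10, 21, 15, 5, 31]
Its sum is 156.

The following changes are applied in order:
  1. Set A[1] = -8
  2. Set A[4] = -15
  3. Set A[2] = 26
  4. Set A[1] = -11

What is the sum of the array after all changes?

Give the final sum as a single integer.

Initial sum: 156
Change 1: A[1] 48 -> -8, delta = -56, sum = 100
Change 2: A[4] 21 -> -15, delta = -36, sum = 64
Change 3: A[2] 32 -> 26, delta = -6, sum = 58
Change 4: A[1] -8 -> -11, delta = -3, sum = 55

Answer: 55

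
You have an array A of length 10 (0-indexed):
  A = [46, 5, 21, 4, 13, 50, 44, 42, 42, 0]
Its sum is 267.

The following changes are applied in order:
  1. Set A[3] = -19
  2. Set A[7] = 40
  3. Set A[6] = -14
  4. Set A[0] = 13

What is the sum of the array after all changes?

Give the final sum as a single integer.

Answer: 151

Derivation:
Initial sum: 267
Change 1: A[3] 4 -> -19, delta = -23, sum = 244
Change 2: A[7] 42 -> 40, delta = -2, sum = 242
Change 3: A[6] 44 -> -14, delta = -58, sum = 184
Change 4: A[0] 46 -> 13, delta = -33, sum = 151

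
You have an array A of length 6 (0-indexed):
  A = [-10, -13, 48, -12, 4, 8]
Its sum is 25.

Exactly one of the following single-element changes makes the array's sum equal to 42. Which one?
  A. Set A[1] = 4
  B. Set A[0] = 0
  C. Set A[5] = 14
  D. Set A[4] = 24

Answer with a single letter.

Option A: A[1] -13->4, delta=17, new_sum=25+(17)=42 <-- matches target
Option B: A[0] -10->0, delta=10, new_sum=25+(10)=35
Option C: A[5] 8->14, delta=6, new_sum=25+(6)=31
Option D: A[4] 4->24, delta=20, new_sum=25+(20)=45

Answer: A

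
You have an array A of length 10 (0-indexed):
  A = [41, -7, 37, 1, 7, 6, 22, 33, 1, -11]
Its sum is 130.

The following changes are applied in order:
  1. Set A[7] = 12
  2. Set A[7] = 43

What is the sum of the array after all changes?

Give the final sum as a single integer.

Answer: 140

Derivation:
Initial sum: 130
Change 1: A[7] 33 -> 12, delta = -21, sum = 109
Change 2: A[7] 12 -> 43, delta = 31, sum = 140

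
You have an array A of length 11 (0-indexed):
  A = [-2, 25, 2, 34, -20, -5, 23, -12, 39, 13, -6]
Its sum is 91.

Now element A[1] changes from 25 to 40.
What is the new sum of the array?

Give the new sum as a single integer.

Answer: 106

Derivation:
Old value at index 1: 25
New value at index 1: 40
Delta = 40 - 25 = 15
New sum = old_sum + delta = 91 + (15) = 106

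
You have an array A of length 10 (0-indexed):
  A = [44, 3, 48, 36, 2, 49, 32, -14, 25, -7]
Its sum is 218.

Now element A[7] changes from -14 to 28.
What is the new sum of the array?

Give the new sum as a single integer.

Old value at index 7: -14
New value at index 7: 28
Delta = 28 - -14 = 42
New sum = old_sum + delta = 218 + (42) = 260

Answer: 260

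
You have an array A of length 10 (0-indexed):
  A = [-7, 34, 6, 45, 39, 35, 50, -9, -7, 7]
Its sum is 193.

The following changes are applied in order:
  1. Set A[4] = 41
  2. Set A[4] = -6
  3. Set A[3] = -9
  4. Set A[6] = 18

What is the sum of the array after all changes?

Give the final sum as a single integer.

Initial sum: 193
Change 1: A[4] 39 -> 41, delta = 2, sum = 195
Change 2: A[4] 41 -> -6, delta = -47, sum = 148
Change 3: A[3] 45 -> -9, delta = -54, sum = 94
Change 4: A[6] 50 -> 18, delta = -32, sum = 62

Answer: 62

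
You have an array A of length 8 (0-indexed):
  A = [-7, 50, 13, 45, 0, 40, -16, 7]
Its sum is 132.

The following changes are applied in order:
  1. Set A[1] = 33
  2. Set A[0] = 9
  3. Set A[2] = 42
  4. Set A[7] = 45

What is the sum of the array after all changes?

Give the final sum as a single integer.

Answer: 198

Derivation:
Initial sum: 132
Change 1: A[1] 50 -> 33, delta = -17, sum = 115
Change 2: A[0] -7 -> 9, delta = 16, sum = 131
Change 3: A[2] 13 -> 42, delta = 29, sum = 160
Change 4: A[7] 7 -> 45, delta = 38, sum = 198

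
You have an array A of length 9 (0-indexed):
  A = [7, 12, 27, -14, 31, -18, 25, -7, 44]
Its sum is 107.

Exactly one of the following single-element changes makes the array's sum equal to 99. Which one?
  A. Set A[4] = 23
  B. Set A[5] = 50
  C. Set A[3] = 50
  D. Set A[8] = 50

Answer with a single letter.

Answer: A

Derivation:
Option A: A[4] 31->23, delta=-8, new_sum=107+(-8)=99 <-- matches target
Option B: A[5] -18->50, delta=68, new_sum=107+(68)=175
Option C: A[3] -14->50, delta=64, new_sum=107+(64)=171
Option D: A[8] 44->50, delta=6, new_sum=107+(6)=113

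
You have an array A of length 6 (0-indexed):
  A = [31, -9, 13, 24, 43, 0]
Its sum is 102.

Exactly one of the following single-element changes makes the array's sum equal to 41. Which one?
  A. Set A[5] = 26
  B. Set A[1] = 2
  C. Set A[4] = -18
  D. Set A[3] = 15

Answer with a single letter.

Option A: A[5] 0->26, delta=26, new_sum=102+(26)=128
Option B: A[1] -9->2, delta=11, new_sum=102+(11)=113
Option C: A[4] 43->-18, delta=-61, new_sum=102+(-61)=41 <-- matches target
Option D: A[3] 24->15, delta=-9, new_sum=102+(-9)=93

Answer: C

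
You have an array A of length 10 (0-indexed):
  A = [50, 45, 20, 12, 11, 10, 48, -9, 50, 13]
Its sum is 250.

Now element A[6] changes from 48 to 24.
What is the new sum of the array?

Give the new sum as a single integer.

Old value at index 6: 48
New value at index 6: 24
Delta = 24 - 48 = -24
New sum = old_sum + delta = 250 + (-24) = 226

Answer: 226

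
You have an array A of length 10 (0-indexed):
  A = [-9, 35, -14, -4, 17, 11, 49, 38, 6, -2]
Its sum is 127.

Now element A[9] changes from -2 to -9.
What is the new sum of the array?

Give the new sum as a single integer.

Old value at index 9: -2
New value at index 9: -9
Delta = -9 - -2 = -7
New sum = old_sum + delta = 127 + (-7) = 120

Answer: 120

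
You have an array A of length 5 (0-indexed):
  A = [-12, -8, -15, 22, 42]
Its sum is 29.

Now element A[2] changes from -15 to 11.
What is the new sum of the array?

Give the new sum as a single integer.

Answer: 55

Derivation:
Old value at index 2: -15
New value at index 2: 11
Delta = 11 - -15 = 26
New sum = old_sum + delta = 29 + (26) = 55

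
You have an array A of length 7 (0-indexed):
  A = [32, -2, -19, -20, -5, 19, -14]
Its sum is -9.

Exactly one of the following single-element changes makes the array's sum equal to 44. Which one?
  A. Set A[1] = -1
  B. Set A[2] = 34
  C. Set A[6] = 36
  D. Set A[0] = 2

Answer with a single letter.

Option A: A[1] -2->-1, delta=1, new_sum=-9+(1)=-8
Option B: A[2] -19->34, delta=53, new_sum=-9+(53)=44 <-- matches target
Option C: A[6] -14->36, delta=50, new_sum=-9+(50)=41
Option D: A[0] 32->2, delta=-30, new_sum=-9+(-30)=-39

Answer: B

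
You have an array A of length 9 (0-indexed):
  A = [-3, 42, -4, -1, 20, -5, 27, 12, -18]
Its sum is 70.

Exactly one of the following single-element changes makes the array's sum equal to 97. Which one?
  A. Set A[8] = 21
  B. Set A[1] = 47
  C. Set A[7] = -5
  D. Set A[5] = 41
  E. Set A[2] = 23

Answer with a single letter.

Option A: A[8] -18->21, delta=39, new_sum=70+(39)=109
Option B: A[1] 42->47, delta=5, new_sum=70+(5)=75
Option C: A[7] 12->-5, delta=-17, new_sum=70+(-17)=53
Option D: A[5] -5->41, delta=46, new_sum=70+(46)=116
Option E: A[2] -4->23, delta=27, new_sum=70+(27)=97 <-- matches target

Answer: E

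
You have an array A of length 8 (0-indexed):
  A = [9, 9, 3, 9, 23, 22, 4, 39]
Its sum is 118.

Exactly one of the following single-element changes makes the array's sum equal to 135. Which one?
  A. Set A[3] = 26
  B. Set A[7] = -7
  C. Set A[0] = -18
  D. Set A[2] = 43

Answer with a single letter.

Answer: A

Derivation:
Option A: A[3] 9->26, delta=17, new_sum=118+(17)=135 <-- matches target
Option B: A[7] 39->-7, delta=-46, new_sum=118+(-46)=72
Option C: A[0] 9->-18, delta=-27, new_sum=118+(-27)=91
Option D: A[2] 3->43, delta=40, new_sum=118+(40)=158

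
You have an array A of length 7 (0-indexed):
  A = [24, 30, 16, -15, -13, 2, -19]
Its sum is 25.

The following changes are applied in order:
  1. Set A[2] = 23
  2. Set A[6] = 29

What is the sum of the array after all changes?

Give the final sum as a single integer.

Answer: 80

Derivation:
Initial sum: 25
Change 1: A[2] 16 -> 23, delta = 7, sum = 32
Change 2: A[6] -19 -> 29, delta = 48, sum = 80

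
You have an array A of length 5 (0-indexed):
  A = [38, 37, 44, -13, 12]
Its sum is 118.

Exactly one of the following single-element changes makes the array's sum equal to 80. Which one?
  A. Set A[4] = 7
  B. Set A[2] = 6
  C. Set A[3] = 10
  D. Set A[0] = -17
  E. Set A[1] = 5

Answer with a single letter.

Answer: B

Derivation:
Option A: A[4] 12->7, delta=-5, new_sum=118+(-5)=113
Option B: A[2] 44->6, delta=-38, new_sum=118+(-38)=80 <-- matches target
Option C: A[3] -13->10, delta=23, new_sum=118+(23)=141
Option D: A[0] 38->-17, delta=-55, new_sum=118+(-55)=63
Option E: A[1] 37->5, delta=-32, new_sum=118+(-32)=86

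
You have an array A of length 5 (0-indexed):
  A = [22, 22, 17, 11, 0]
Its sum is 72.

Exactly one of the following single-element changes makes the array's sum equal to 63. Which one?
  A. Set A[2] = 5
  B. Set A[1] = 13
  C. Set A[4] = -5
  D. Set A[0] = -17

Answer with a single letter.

Answer: B

Derivation:
Option A: A[2] 17->5, delta=-12, new_sum=72+(-12)=60
Option B: A[1] 22->13, delta=-9, new_sum=72+(-9)=63 <-- matches target
Option C: A[4] 0->-5, delta=-5, new_sum=72+(-5)=67
Option D: A[0] 22->-17, delta=-39, new_sum=72+(-39)=33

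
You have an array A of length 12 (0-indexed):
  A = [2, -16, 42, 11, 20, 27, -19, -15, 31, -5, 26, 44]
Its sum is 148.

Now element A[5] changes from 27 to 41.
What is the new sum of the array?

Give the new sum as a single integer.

Old value at index 5: 27
New value at index 5: 41
Delta = 41 - 27 = 14
New sum = old_sum + delta = 148 + (14) = 162

Answer: 162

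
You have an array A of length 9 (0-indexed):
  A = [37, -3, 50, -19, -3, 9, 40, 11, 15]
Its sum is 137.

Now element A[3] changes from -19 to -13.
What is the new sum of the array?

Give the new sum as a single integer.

Old value at index 3: -19
New value at index 3: -13
Delta = -13 - -19 = 6
New sum = old_sum + delta = 137 + (6) = 143

Answer: 143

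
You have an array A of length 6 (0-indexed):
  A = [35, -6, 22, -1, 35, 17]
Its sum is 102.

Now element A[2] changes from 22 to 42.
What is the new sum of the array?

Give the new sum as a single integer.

Old value at index 2: 22
New value at index 2: 42
Delta = 42 - 22 = 20
New sum = old_sum + delta = 102 + (20) = 122

Answer: 122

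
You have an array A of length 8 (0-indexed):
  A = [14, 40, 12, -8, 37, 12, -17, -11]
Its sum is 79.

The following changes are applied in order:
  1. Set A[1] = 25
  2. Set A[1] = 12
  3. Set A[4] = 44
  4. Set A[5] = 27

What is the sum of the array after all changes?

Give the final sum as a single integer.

Initial sum: 79
Change 1: A[1] 40 -> 25, delta = -15, sum = 64
Change 2: A[1] 25 -> 12, delta = -13, sum = 51
Change 3: A[4] 37 -> 44, delta = 7, sum = 58
Change 4: A[5] 12 -> 27, delta = 15, sum = 73

Answer: 73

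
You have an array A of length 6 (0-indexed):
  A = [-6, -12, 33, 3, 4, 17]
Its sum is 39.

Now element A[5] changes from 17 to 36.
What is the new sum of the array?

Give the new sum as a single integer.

Old value at index 5: 17
New value at index 5: 36
Delta = 36 - 17 = 19
New sum = old_sum + delta = 39 + (19) = 58

Answer: 58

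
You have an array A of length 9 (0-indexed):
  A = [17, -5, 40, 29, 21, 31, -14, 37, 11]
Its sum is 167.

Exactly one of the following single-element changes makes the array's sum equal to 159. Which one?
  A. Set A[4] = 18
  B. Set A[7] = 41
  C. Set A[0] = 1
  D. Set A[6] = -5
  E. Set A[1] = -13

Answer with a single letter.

Option A: A[4] 21->18, delta=-3, new_sum=167+(-3)=164
Option B: A[7] 37->41, delta=4, new_sum=167+(4)=171
Option C: A[0] 17->1, delta=-16, new_sum=167+(-16)=151
Option D: A[6] -14->-5, delta=9, new_sum=167+(9)=176
Option E: A[1] -5->-13, delta=-8, new_sum=167+(-8)=159 <-- matches target

Answer: E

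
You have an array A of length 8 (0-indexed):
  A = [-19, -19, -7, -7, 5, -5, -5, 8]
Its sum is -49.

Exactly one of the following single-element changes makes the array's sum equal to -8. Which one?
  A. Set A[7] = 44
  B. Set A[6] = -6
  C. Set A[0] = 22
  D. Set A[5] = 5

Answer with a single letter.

Answer: C

Derivation:
Option A: A[7] 8->44, delta=36, new_sum=-49+(36)=-13
Option B: A[6] -5->-6, delta=-1, new_sum=-49+(-1)=-50
Option C: A[0] -19->22, delta=41, new_sum=-49+(41)=-8 <-- matches target
Option D: A[5] -5->5, delta=10, new_sum=-49+(10)=-39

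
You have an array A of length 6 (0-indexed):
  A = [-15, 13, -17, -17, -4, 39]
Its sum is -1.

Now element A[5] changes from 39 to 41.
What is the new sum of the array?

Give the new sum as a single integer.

Answer: 1

Derivation:
Old value at index 5: 39
New value at index 5: 41
Delta = 41 - 39 = 2
New sum = old_sum + delta = -1 + (2) = 1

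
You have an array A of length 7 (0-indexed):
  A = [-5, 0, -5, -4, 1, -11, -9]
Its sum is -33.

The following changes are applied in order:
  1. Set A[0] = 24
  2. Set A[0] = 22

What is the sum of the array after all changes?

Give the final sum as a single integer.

Answer: -6

Derivation:
Initial sum: -33
Change 1: A[0] -5 -> 24, delta = 29, sum = -4
Change 2: A[0] 24 -> 22, delta = -2, sum = -6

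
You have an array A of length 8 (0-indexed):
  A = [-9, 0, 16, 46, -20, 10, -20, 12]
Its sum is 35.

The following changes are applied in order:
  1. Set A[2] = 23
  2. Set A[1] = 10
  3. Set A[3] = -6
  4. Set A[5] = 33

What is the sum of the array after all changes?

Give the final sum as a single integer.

Initial sum: 35
Change 1: A[2] 16 -> 23, delta = 7, sum = 42
Change 2: A[1] 0 -> 10, delta = 10, sum = 52
Change 3: A[3] 46 -> -6, delta = -52, sum = 0
Change 4: A[5] 10 -> 33, delta = 23, sum = 23

Answer: 23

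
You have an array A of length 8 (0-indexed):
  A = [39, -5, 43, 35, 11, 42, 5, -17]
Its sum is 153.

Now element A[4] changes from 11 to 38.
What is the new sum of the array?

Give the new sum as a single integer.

Answer: 180

Derivation:
Old value at index 4: 11
New value at index 4: 38
Delta = 38 - 11 = 27
New sum = old_sum + delta = 153 + (27) = 180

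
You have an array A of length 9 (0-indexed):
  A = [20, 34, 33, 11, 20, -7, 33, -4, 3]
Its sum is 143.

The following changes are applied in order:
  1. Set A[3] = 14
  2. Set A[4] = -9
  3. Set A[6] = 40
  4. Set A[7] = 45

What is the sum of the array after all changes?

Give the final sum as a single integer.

Answer: 173

Derivation:
Initial sum: 143
Change 1: A[3] 11 -> 14, delta = 3, sum = 146
Change 2: A[4] 20 -> -9, delta = -29, sum = 117
Change 3: A[6] 33 -> 40, delta = 7, sum = 124
Change 4: A[7] -4 -> 45, delta = 49, sum = 173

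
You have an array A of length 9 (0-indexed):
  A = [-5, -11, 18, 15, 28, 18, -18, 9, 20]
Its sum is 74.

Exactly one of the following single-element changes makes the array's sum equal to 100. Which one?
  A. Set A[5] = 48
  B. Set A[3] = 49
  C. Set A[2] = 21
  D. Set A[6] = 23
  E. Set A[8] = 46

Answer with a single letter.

Answer: E

Derivation:
Option A: A[5] 18->48, delta=30, new_sum=74+(30)=104
Option B: A[3] 15->49, delta=34, new_sum=74+(34)=108
Option C: A[2] 18->21, delta=3, new_sum=74+(3)=77
Option D: A[6] -18->23, delta=41, new_sum=74+(41)=115
Option E: A[8] 20->46, delta=26, new_sum=74+(26)=100 <-- matches target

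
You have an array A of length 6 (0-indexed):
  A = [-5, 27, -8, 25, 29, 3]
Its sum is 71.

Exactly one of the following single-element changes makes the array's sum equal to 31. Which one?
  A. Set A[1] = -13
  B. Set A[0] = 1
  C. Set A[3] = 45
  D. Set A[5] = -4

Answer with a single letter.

Option A: A[1] 27->-13, delta=-40, new_sum=71+(-40)=31 <-- matches target
Option B: A[0] -5->1, delta=6, new_sum=71+(6)=77
Option C: A[3] 25->45, delta=20, new_sum=71+(20)=91
Option D: A[5] 3->-4, delta=-7, new_sum=71+(-7)=64

Answer: A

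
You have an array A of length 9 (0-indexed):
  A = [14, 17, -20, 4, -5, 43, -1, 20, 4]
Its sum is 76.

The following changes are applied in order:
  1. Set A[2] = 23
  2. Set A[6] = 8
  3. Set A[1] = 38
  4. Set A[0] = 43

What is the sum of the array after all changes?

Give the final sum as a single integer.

Initial sum: 76
Change 1: A[2] -20 -> 23, delta = 43, sum = 119
Change 2: A[6] -1 -> 8, delta = 9, sum = 128
Change 3: A[1] 17 -> 38, delta = 21, sum = 149
Change 4: A[0] 14 -> 43, delta = 29, sum = 178

Answer: 178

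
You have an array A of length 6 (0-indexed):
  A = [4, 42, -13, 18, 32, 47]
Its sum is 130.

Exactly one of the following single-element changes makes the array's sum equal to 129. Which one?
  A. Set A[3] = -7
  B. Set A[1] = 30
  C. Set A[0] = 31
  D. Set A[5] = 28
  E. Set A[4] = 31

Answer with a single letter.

Answer: E

Derivation:
Option A: A[3] 18->-7, delta=-25, new_sum=130+(-25)=105
Option B: A[1] 42->30, delta=-12, new_sum=130+(-12)=118
Option C: A[0] 4->31, delta=27, new_sum=130+(27)=157
Option D: A[5] 47->28, delta=-19, new_sum=130+(-19)=111
Option E: A[4] 32->31, delta=-1, new_sum=130+(-1)=129 <-- matches target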